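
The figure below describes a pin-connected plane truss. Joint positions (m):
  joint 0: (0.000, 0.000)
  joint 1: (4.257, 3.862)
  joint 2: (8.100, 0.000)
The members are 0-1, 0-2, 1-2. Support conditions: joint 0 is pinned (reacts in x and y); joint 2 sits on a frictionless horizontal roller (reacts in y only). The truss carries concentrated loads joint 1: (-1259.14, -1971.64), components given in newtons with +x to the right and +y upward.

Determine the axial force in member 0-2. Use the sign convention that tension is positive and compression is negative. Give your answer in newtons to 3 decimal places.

N=3 nodes, M=3 members, R=3 reactions → 2N=6, M+R=6
member 0 (0-1): L=5.7478, (cx,cy)=(0.7406,0.6719)
member 1 (0-2): L=8.1000, (cx,cy)=(1.0000,0.0000)
member 2 (1-2): L=5.4483, (cx,cy)=(0.7054,-0.7088)
solve A·x = −loads:
  F[0-1] = -2285.6904 N (compression)
  F[0-2] = +433.7165 N (tension)
  F[1-2] = -614.8859 N (compression)
  Rx@0 = +1259.1400 N
  Ry@0 = +1535.7792 N
  Ry@2 = +435.8608 N

433.717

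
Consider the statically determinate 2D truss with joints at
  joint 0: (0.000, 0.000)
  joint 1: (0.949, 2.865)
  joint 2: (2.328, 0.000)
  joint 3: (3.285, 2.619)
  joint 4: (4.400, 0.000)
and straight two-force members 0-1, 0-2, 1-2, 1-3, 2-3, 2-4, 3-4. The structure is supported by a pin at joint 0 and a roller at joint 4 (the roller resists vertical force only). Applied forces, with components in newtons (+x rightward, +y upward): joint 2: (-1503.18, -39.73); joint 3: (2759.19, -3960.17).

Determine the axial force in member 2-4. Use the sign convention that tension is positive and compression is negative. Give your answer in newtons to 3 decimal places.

1966.893

N=5 nodes, M=7 members, R=3 reactions → 2N=10, M+R=10
member 0 (0-1): L=3.0181, (cx,cy)=(0.3144,0.9493)
member 1 (0-2): L=2.3280, (cx,cy)=(1.0000,0.0000)
member 2 (1-2): L=3.1796, (cx,cy)=(0.4337,-0.9011)
member 3 (1-3): L=2.3489, (cx,cy)=(0.9945,-0.1047)
member 4 (2-3): L=2.7884, (cx,cy)=(0.3432,0.9393)
member 5 (2-4): L=2.0720, (cx,cy)=(1.0000,0.0000)
member 6 (3-4): L=2.8465, (cx,cy)=(0.3917,-0.9201)
solve A·x = −loads:
  F[0-1] = +653.2257 N (tension)
  F[0-2] = +1050.6110 N (tension)
  F[1-2] = -750.2164 N (compression)
  F[1-3] = +533.7044 N (tension)
  F[2-3] = +762.0026 N (tension)
  F[2-4] = +1966.8927 N (tension)
  F[3-4] = -5021.2549 N (compression)
  Rx@0 = -1256.0100 N
  Ry@0 = -620.0928 N
  Ry@4 = +4619.9928 N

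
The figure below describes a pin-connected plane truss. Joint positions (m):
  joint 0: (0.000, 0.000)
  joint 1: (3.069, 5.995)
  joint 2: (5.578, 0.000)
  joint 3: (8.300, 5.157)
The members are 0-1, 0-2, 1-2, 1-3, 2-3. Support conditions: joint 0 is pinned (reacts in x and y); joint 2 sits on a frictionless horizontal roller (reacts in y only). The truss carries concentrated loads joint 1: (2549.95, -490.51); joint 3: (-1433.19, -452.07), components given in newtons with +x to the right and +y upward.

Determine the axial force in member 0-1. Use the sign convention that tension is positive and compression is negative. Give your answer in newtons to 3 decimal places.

N=4 nodes, M=5 members, R=3 reactions → 2N=8, M+R=8
member 0 (0-1): L=6.7349, (cx,cy)=(0.4557,0.8901)
member 1 (0-2): L=5.5780, (cx,cy)=(1.0000,0.0000)
member 2 (1-2): L=6.4989, (cx,cy)=(0.3861,-0.9225)
member 3 (1-3): L=5.2977, (cx,cy)=(0.9874,-0.1582)
member 4 (2-3): L=5.8313, (cx,cy)=(0.4668,0.8844)
solve A·x = −loads:
  F[0-1] = +1590.2340 N (tension)
  F[0-2] = +392.1118 N (tension)
  F[1-2] = -1874.9567 N (compression)
  F[1-3] = -1115.4849 N (compression)
  F[2-3] = -710.6998 N (compression)
  Rx@0 = -1116.7600 N
  Ry@0 = -1415.5314 N
  Ry@2 = +2358.1114 N

1590.234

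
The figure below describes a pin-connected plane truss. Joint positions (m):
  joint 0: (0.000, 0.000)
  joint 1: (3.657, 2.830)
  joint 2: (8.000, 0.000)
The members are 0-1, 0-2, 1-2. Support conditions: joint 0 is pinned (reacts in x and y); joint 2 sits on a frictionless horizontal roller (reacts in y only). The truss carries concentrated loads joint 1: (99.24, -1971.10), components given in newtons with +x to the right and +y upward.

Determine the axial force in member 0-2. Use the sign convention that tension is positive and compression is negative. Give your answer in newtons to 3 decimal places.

1436.636

N=3 nodes, M=3 members, R=3 reactions → 2N=6, M+R=6
member 0 (0-1): L=4.6241, (cx,cy)=(0.7909,0.6120)
member 1 (0-2): L=8.0000, (cx,cy)=(1.0000,0.0000)
member 2 (1-2): L=5.1837, (cx,cy)=(0.8378,-0.5459)
solve A·x = −loads:
  F[0-1] = -1691.0820 N (compression)
  F[0-2] = +1436.6356 N (tension)
  F[1-2] = -1714.7273 N (compression)
  Rx@0 = -99.2400 N
  Ry@0 = +1034.9548 N
  Ry@2 = +936.1452 N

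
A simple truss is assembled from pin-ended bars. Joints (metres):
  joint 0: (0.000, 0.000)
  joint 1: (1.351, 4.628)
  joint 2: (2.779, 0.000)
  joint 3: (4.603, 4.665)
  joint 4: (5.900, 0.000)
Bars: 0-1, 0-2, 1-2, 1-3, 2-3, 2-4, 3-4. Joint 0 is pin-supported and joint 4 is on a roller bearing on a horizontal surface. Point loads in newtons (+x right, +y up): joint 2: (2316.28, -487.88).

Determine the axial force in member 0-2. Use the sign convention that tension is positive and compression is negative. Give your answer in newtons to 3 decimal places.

2391.618

N=5 nodes, M=7 members, R=3 reactions → 2N=10, M+R=10
member 0 (0-1): L=4.8212, (cx,cy)=(0.2802,0.9599)
member 1 (0-2): L=2.7790, (cx,cy)=(1.0000,0.0000)
member 2 (1-2): L=4.8433, (cx,cy)=(0.2948,-0.9555)
member 3 (1-3): L=3.2522, (cx,cy)=(0.9999,0.0114)
member 4 (2-3): L=5.0089, (cx,cy)=(0.3642,0.9313)
member 5 (2-4): L=3.1210, (cx,cy)=(1.0000,0.0000)
member 6 (3-4): L=4.8419, (cx,cy)=(0.2679,-0.9635)
solve A·x = −loads:
  F[0-1] = -268.8518 N (compression)
  F[0-2] = +2391.6185 N (tension)
  F[1-2] = +268.2478 N (tension)
  F[1-3] = -154.4387 N (compression)
  F[2-3] = +248.6276 N (tension)
  F[2-4] = +63.8907 N (tension)
  F[3-4] = -238.5161 N (compression)
  Rx@0 = -2316.2800 N
  Ry@0 = +258.0803 N
  Ry@4 = +229.7997 N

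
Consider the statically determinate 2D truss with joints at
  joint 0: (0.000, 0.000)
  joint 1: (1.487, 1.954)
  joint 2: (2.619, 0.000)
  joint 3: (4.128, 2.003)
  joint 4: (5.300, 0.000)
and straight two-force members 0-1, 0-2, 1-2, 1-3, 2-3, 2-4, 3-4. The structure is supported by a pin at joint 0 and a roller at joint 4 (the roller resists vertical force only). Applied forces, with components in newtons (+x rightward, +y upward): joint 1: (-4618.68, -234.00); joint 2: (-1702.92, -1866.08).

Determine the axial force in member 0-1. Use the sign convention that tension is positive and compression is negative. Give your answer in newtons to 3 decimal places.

-3537.564

N=5 nodes, M=7 members, R=3 reactions → 2N=10, M+R=10
member 0 (0-1): L=2.4555, (cx,cy)=(0.6056,0.7958)
member 1 (0-2): L=2.6190, (cx,cy)=(1.0000,0.0000)
member 2 (1-2): L=2.2582, (cx,cy)=(0.5013,-0.8653)
member 3 (1-3): L=2.6415, (cx,cy)=(0.9998,0.0186)
member 4 (2-3): L=2.5078, (cx,cy)=(0.6017,0.7987)
member 5 (2-4): L=2.6810, (cx,cy)=(1.0000,0.0000)
member 6 (3-4): L=2.3207, (cx,cy)=(0.5050,-0.8631)
solve A·x = −loads:
  F[0-1] = -3537.5640 N (compression)
  F[0-2] = -4179.2897 N (compression)
  F[1-2] = +3003.7771 N (tension)
  F[1-3] = +970.8015 N (tension)
  F[2-3] = -917.7875 N (compression)
  F[2-4] = -418.3822 N (compression)
  F[3-4] = +828.4425 N (tension)
  Rx@0 = +6321.6000 N
  Ry@0 = +2815.1138 N
  Ry@4 = -715.0338 N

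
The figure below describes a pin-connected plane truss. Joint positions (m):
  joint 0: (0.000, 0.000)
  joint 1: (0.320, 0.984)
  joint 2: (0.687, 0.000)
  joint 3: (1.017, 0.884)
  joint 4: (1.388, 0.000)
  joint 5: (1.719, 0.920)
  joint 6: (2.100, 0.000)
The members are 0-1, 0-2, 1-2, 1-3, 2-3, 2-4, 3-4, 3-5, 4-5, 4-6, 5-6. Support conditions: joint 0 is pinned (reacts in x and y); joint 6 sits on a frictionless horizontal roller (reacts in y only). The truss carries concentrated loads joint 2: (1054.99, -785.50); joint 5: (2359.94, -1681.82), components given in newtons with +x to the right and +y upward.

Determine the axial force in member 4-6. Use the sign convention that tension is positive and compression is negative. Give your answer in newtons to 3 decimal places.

1104.709

N=7 nodes, M=11 members, R=3 reactions → 2N=14, M+R=14
member 0 (0-1): L=1.0347, (cx,cy)=(0.3093,0.9510)
member 1 (0-2): L=0.6870, (cx,cy)=(1.0000,0.0000)
member 2 (1-2): L=1.0502, (cx,cy)=(0.3495,-0.9370)
member 3 (1-3): L=0.7041, (cx,cy)=(0.9899,-0.1420)
member 4 (2-3): L=0.9436, (cx,cy)=(0.3497,0.9369)
member 5 (2-4): L=0.7010, (cx,cy)=(1.0000,0.0000)
member 6 (3-4): L=0.9587, (cx,cy)=(0.3870,-0.9221)
member 7 (3-5): L=0.7029, (cx,cy)=(0.9987,0.0512)
member 8 (4-5): L=0.9777, (cx,cy)=(0.3385,0.9410)
member 9 (4-6): L=0.7120, (cx,cy)=(1.0000,0.0000)
member 10 (5-6): L=0.9958, (cx,cy)=(0.3826,-0.9239)
solve A·x = −loads:
  F[0-1] = +210.5403 N (tension)
  F[0-2] = +3349.8181 N (tension)
  F[1-2] = -236.3066 N (compression)
  F[1-3] = +149.2023 N (tension)
  F[2-3] = +1074.7799 N (tension)
  F[2-4] = +1836.3679 N (tension)
  F[3-4] = -1017.9816 N (compression)
  F[3-5] = +918.7205 N (tension)
  F[4-5] = +997.5709 N (tension)
  F[4-6] = +1104.7091 N (tension)
  F[5-6] = -2887.2385 N (compression)
  Rx@0 = -3414.9300 N
  Ry@0 = -200.2190 N
  Ry@6 = +2667.5390 N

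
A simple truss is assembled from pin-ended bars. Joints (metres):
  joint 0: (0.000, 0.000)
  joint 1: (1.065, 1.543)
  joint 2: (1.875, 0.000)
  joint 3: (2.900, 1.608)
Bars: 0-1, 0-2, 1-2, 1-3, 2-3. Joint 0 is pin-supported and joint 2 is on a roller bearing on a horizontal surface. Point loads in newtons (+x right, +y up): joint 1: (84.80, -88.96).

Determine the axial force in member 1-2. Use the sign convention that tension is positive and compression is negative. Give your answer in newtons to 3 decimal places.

-135.884

N=4 nodes, M=5 members, R=3 reactions → 2N=8, M+R=8
member 0 (0-1): L=1.8749, (cx,cy)=(0.5680,0.8230)
member 1 (0-2): L=1.8750, (cx,cy)=(1.0000,0.0000)
member 2 (1-2): L=1.7427, (cx,cy)=(0.4648,-0.8854)
member 3 (1-3): L=1.8362, (cx,cy)=(0.9994,0.0354)
member 4 (2-3): L=1.9069, (cx,cy)=(0.5375,0.8433)
solve A·x = −loads:
  F[0-1] = +38.0973 N (tension)
  F[0-2] = +63.1590 N (tension)
  F[1-2] = -135.8842 N (compression)
  F[1-3] = -0.0000 N (compression)
  F[2-3] = +0.0000 N (tension)
  Rx@0 = -84.8000 N
  Ry@0 = -31.3540 N
  Ry@2 = +120.3140 N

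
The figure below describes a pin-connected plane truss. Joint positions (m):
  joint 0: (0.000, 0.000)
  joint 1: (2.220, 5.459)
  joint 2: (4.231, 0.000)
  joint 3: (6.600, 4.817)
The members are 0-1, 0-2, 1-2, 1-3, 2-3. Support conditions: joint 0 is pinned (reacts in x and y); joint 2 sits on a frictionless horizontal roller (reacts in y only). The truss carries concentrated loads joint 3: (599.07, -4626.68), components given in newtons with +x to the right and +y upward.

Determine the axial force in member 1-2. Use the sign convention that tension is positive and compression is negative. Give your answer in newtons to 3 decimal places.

-3906.397

N=4 nodes, M=5 members, R=3 reactions → 2N=8, M+R=8
member 0 (0-1): L=5.8931, (cx,cy)=(0.3767,0.9263)
member 1 (0-2): L=4.2310, (cx,cy)=(1.0000,0.0000)
member 2 (1-2): L=5.8176, (cx,cy)=(0.3457,-0.9384)
member 3 (1-3): L=4.4268, (cx,cy)=(0.9894,-0.1450)
member 4 (2-3): L=5.3680, (cx,cy)=(0.4413,0.8974)
solve A·x = −loads:
  F[0-1] = +3532.8488 N (tension)
  F[0-2] = -731.7870 N (compression)
  F[1-2] = -3906.3967 N (compression)
  F[1-3] = +2709.8435 N (tension)
  F[2-3] = -4717.9778 N (compression)
  Rx@0 = -599.0700 N
  Ry@0 = -3272.5892 N
  Ry@2 = +7899.2692 N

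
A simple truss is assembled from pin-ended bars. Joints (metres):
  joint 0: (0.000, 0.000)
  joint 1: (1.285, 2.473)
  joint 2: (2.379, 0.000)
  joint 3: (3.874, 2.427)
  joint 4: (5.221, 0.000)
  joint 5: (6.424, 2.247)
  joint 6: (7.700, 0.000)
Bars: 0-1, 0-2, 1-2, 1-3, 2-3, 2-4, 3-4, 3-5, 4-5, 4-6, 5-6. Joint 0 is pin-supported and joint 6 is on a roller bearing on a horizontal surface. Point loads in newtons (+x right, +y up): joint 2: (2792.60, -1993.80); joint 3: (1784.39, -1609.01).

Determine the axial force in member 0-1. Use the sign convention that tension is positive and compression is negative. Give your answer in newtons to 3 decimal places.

-1819.844

N=7 nodes, M=11 members, R=3 reactions → 2N=14, M+R=14
member 0 (0-1): L=2.7869, (cx,cy)=(0.4611,0.8874)
member 1 (0-2): L=2.3790, (cx,cy)=(1.0000,0.0000)
member 2 (1-2): L=2.7042, (cx,cy)=(0.4046,-0.9145)
member 3 (1-3): L=2.5894, (cx,cy)=(0.9998,-0.0178)
member 4 (2-3): L=2.8505, (cx,cy)=(0.5245,0.8514)
member 5 (2-4): L=2.8420, (cx,cy)=(1.0000,0.0000)
member 6 (3-4): L=2.7757, (cx,cy)=(0.4853,-0.8744)
member 7 (3-5): L=2.5563, (cx,cy)=(0.9975,-0.0704)
member 8 (4-5): L=2.5488, (cx,cy)=(0.4720,0.8816)
member 9 (4-6): L=2.4790, (cx,cy)=(1.0000,0.0000)
member 10 (5-6): L=2.5840, (cx,cy)=(0.4938,-0.8696)
solve A·x = −loads:
  F[0-1] = -1819.8443 N (compression)
  F[0-2] = +5416.0866 N (tension)
  F[1-2] = +1796.2295 N (tension)
  F[1-3] = -1566.0256 N (compression)
  F[2-3] = +412.3973 N (tension)
  F[2-4] = +3133.8788 N (tension)
  F[3-4] = -2102.9981 N (compression)
  F[3-5] = -2118.6031 N (compression)
  F[4-5] = +2085.7245 N (tension)
  F[4-6] = +1128.8977 N (tension)
  F[5-6] = -2286.1285 N (compression)
  Rx@0 = -4576.9900 N
  Ry@0 = +1614.8529 N
  Ry@6 = +1987.9571 N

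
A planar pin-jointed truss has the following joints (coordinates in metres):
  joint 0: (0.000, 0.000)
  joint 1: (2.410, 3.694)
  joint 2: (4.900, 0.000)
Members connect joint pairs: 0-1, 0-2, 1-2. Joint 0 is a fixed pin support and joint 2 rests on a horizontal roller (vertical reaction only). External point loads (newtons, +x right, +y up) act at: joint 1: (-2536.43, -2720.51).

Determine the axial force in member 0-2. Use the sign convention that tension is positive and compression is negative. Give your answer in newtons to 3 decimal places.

-386.989

N=3 nodes, M=3 members, R=3 reactions → 2N=6, M+R=6
member 0 (0-1): L=4.4106, (cx,cy)=(0.5464,0.8375)
member 1 (0-2): L=4.9000, (cx,cy)=(1.0000,0.0000)
member 2 (1-2): L=4.4549, (cx,cy)=(0.5589,-0.8292)
solve A·x = −loads:
  F[0-1] = -3933.7800 N (compression)
  F[0-2] = -386.9887 N (compression)
  F[1-2] = +692.3608 N (tension)
  Rx@0 = +2536.4300 N
  Ry@0 = +3294.6209 N
  Ry@2 = -574.1109 N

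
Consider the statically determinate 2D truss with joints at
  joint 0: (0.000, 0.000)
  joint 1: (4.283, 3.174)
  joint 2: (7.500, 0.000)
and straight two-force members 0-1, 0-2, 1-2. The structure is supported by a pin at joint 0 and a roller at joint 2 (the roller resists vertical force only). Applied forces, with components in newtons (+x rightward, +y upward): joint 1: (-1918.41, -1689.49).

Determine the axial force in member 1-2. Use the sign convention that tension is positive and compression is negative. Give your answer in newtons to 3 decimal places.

-217.760

N=3 nodes, M=3 members, R=3 reactions → 2N=6, M+R=6
member 0 (0-1): L=5.3309, (cx,cy)=(0.8034,0.5954)
member 1 (0-2): L=7.5000, (cx,cy)=(1.0000,0.0000)
member 2 (1-2): L=4.5192, (cx,cy)=(0.7118,-0.7023)
solve A·x = −loads:
  F[0-1] = -2580.7102 N (compression)
  F[0-2] = +155.0123 N (tension)
  F[1-2] = -217.7603 N (compression)
  Rx@0 = +1918.4100 N
  Ry@0 = +1536.5497 N
  Ry@2 = +152.9403 N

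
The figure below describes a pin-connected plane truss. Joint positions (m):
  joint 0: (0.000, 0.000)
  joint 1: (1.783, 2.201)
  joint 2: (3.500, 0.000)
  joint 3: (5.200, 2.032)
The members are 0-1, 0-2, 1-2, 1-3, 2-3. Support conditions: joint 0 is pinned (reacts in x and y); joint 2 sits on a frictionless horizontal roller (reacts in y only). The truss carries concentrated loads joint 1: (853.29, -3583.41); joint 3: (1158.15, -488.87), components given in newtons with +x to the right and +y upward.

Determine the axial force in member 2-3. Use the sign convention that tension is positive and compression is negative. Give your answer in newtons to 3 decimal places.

N=4 nodes, M=5 members, R=3 reactions → 2N=8, M+R=8
member 0 (0-1): L=2.8326, (cx,cy)=(0.6295,0.7770)
member 1 (0-2): L=3.5000, (cx,cy)=(1.0000,0.0000)
member 2 (1-2): L=2.7915, (cx,cy)=(0.6151,-0.7885)
member 3 (1-3): L=3.4212, (cx,cy)=(0.9988,-0.0494)
member 4 (2-3): L=2.6493, (cx,cy)=(0.6417,0.7670)
solve A·x = −loads:
  F[0-1] = -400.8606 N (compression)
  F[0-2] = +2263.7666 N (tension)
  F[1-2] = -4244.1476 N (compression)
  F[1-3] = +1506.7166 N (tension)
  F[2-3] = -540.3526 N (compression)
  Rx@0 = -2011.4400 N
  Ry@0 = +311.4811 N
  Ry@2 = +3760.7989 N

-540.353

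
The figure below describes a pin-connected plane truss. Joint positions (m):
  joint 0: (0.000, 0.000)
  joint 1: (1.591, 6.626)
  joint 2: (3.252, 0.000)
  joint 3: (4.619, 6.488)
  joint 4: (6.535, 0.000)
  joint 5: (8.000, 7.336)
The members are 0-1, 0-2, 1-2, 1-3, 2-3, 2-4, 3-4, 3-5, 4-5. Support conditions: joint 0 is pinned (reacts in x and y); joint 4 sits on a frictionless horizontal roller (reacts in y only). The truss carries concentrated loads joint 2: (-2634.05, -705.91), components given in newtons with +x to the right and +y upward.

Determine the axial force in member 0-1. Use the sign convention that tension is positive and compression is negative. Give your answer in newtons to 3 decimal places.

-364.709

N=6 nodes, M=9 members, R=3 reactions → 2N=12, M+R=12
member 0 (0-1): L=6.8143, (cx,cy)=(0.2335,0.9724)
member 1 (0-2): L=3.2520, (cx,cy)=(1.0000,0.0000)
member 2 (1-2): L=6.8310, (cx,cy)=(0.2432,-0.9700)
member 3 (1-3): L=3.0311, (cx,cy)=(0.9990,-0.0455)
member 4 (2-3): L=6.6304, (cx,cy)=(0.2062,0.9785)
member 5 (2-4): L=3.2830, (cx,cy)=(1.0000,0.0000)
member 6 (3-4): L=6.7650, (cx,cy)=(0.2832,-0.9591)
member 7 (3-5): L=3.4857, (cx,cy)=(0.9700,0.2433)
member 8 (4-5): L=7.4809, (cx,cy)=(0.1958,0.9806)
solve A·x = −loads:
  F[0-1] = -364.7091 N (compression)
  F[0-2] = -2548.8983 N (compression)
  F[1-2] = +373.8742 N (tension)
  F[1-3] = -176.2441 N (compression)
  F[2-3] = +350.7931 N (tension)
  F[2-4] = +103.7383 N (tension)
  F[3-4] = -366.2782 N (compression)
  F[3-5] = +0.0000 N (tension)
  F[4-5] = -0.0000 N (compression)
  Rx@0 = +2634.0500 N
  Ry@0 = +354.6293 N
  Ry@4 = +351.2807 N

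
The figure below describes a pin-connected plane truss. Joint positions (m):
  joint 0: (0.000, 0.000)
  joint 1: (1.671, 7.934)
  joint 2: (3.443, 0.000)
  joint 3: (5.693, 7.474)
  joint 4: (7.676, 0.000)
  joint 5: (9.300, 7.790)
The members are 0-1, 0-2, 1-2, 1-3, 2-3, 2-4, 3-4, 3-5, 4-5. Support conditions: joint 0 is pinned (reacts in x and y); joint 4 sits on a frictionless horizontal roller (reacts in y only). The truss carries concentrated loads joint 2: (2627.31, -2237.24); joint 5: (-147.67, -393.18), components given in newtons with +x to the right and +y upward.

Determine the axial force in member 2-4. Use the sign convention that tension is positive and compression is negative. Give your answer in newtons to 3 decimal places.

N=6 nodes, M=9 members, R=3 reactions → 2N=12, M+R=12
member 0 (0-1): L=8.1081, (cx,cy)=(0.2061,0.9785)
member 1 (0-2): L=3.4430, (cx,cy)=(1.0000,0.0000)
member 2 (1-2): L=8.1295, (cx,cy)=(0.2180,-0.9760)
member 3 (1-3): L=4.0482, (cx,cy)=(0.9935,-0.1136)
member 4 (2-3): L=7.8053, (cx,cy)=(0.2883,0.9576)
member 5 (2-4): L=4.2330, (cx,cy)=(1.0000,0.0000)
member 6 (3-4): L=7.7326, (cx,cy)=(0.2564,-0.9666)
member 7 (3-5): L=3.6208, (cx,cy)=(0.9962,0.0873)
member 8 (4-5): L=7.9575, (cx,cy)=(0.2041,0.9790)
solve A·x = −loads:
  F[0-1] = -1328.9539 N (compression)
  F[0-2] = +2753.5258 N (tension)
  F[1-2] = +1400.3304 N (tension)
  F[1-3] = -582.8944 N (compression)
  F[2-3] = +909.1744 N (tension)
  F[2-4] = +169.3663 N (tension)
  F[3-4] = -975.2937 N (compression)
  F[3-5] = -67.1815 N (compression)
  F[4-5] = -395.6439 N (compression)
  Rx@0 = -2479.6400 N
  Ry@0 = +1300.4249 N
  Ry@4 = +1329.9951 N

169.366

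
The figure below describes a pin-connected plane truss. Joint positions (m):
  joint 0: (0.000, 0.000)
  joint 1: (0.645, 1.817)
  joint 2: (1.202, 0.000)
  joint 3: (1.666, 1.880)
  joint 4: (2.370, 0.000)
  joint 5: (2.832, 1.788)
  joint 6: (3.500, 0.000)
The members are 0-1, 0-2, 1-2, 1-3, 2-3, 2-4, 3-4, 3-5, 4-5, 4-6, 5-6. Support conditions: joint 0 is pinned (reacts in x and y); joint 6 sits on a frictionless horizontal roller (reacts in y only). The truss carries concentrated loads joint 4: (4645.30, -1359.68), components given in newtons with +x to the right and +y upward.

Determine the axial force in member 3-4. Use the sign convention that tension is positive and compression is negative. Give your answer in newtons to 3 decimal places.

N=7 nodes, M=11 members, R=3 reactions → 2N=14, M+R=14
member 0 (0-1): L=1.9281, (cx,cy)=(0.3345,0.9424)
member 1 (0-2): L=1.2020, (cx,cy)=(1.0000,0.0000)
member 2 (1-2): L=1.9005, (cx,cy)=(0.2931,-0.9561)
member 3 (1-3): L=1.0229, (cx,cy)=(0.9981,0.0616)
member 4 (2-3): L=1.9364, (cx,cy)=(0.2396,0.9709)
member 5 (2-4): L=1.1680, (cx,cy)=(1.0000,0.0000)
member 6 (3-4): L=2.0075, (cx,cy)=(0.3507,-0.9365)
member 7 (3-5): L=1.1696, (cx,cy)=(0.9969,-0.0787)
member 8 (4-5): L=1.8467, (cx,cy)=(0.2502,0.9682)
member 9 (4-6): L=1.1300, (cx,cy)=(1.0000,0.0000)
member 10 (5-6): L=1.9087, (cx,cy)=(0.3500,-0.9368)
solve A·x = −loads:
  F[0-1] = -465.8204 N (compression)
  F[0-2] = +4801.1303 N (tension)
  F[1-2] = +440.7515 N (tension)
  F[1-3] = -285.5510 N (compression)
  F[2-3] = -434.0410 N (compression)
  F[2-4] = +5034.3131 N (tension)
  F[3-4] = +516.7964 N (tension)
  F[3-5] = -572.0190 N (compression)
  F[4-5] = +904.4647 N (tension)
  F[4-6] = +343.9743 N (tension)
  F[5-6] = -982.8542 N (compression)
  Rx@0 = -4645.3000 N
  Ry@0 = +438.9824 N
  Ry@6 = +920.6976 N

516.796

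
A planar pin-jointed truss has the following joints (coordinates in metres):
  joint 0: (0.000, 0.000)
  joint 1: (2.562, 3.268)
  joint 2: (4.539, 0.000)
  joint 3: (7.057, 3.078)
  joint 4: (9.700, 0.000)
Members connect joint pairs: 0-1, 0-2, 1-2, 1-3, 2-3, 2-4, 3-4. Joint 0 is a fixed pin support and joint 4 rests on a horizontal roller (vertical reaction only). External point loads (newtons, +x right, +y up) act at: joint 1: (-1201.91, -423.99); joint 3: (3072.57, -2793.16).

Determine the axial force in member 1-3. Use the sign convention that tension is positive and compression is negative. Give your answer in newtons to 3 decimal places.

780.392

N=5 nodes, M=7 members, R=3 reactions → 2N=10, M+R=10
member 0 (0-1): L=4.1525, (cx,cy)=(0.6170,0.7870)
member 1 (0-2): L=4.5390, (cx,cy)=(1.0000,0.0000)
member 2 (1-2): L=3.8195, (cx,cy)=(0.5176,-0.8556)
member 3 (1-3): L=4.4990, (cx,cy)=(0.9991,-0.0422)
member 4 (2-3): L=3.9767, (cx,cy)=(0.6332,0.7740)
member 5 (2-4): L=5.1610, (cx,cy)=(1.0000,0.0000)
member 6 (3-4): L=4.0570, (cx,cy)=(0.6515,-0.7587)
solve A·x = −loads:
  F[0-1] = -639.1646 N (compression)
  F[0-2] = +2265.0056 N (tension)
  F[1-2] = +53.8404 N (tension)
  F[1-3] = +780.3923 N (tension)
  F[2-3] = -59.5175 N (compression)
  F[2-4] = +2330.5594 N (tension)
  F[3-4] = -3577.4352 N (compression)
  Rx@0 = -1870.6600 N
  Ry@0 = +503.0138 N
  Ry@4 = +2714.1362 N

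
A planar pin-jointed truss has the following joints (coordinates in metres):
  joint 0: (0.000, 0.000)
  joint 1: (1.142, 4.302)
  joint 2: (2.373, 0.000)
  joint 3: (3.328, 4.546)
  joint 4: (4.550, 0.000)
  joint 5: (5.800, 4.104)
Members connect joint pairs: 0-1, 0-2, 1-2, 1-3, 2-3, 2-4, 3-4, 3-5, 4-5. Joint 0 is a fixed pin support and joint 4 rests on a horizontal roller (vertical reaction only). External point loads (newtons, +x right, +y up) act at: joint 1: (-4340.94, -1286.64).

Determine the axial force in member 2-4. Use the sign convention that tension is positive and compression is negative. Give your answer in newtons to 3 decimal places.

N=6 nodes, M=9 members, R=3 reactions → 2N=12, M+R=12
member 0 (0-1): L=4.4510, (cx,cy)=(0.2566,0.9665)
member 1 (0-2): L=2.3730, (cx,cy)=(1.0000,0.0000)
member 2 (1-2): L=4.4747, (cx,cy)=(0.2751,-0.9614)
member 3 (1-3): L=2.1996, (cx,cy)=(0.9938,0.1109)
member 4 (2-3): L=4.6452, (cx,cy)=(0.2056,0.9786)
member 5 (2-4): L=2.1770, (cx,cy)=(1.0000,0.0000)
member 6 (3-4): L=4.7074, (cx,cy)=(0.2596,-0.9657)
member 7 (3-5): L=2.5112, (cx,cy)=(0.9844,-0.1760)
member 8 (4-5): L=4.2901, (cx,cy)=(0.2914,0.9566)
solve A·x = −loads:
  F[0-1] = -5243.5700 N (compression)
  F[0-2] = -2995.5880 N (compression)
  F[1-2] = +4148.4527 N (tension)
  F[1-3] = +1865.8443 N (tension)
  F[2-3] = -4075.4378 N (compression)
  F[2-4] = -1016.4702 N (compression)
  F[3-4] = +3915.6374 N (tension)
  F[3-5] = -0.0000 N (compression)
  F[4-5] = +0.0000 N (tension)
  Rx@0 = +4340.9400 N
  Ry@0 = +5068.0424 N
  Ry@4 = -3781.4024 N

-1016.470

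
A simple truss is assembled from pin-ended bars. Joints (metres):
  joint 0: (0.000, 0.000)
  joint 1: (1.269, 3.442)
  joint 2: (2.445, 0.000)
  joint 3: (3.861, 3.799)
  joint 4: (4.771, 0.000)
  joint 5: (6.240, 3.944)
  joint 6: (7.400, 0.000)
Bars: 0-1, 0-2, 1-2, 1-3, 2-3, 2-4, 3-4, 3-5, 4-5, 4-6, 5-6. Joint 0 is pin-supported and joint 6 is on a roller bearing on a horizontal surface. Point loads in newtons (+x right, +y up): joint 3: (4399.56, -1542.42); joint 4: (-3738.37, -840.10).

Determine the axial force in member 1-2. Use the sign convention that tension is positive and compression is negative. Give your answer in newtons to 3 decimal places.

N=7 nodes, M=11 members, R=3 reactions → 2N=14, M+R=14
member 0 (0-1): L=3.6685, (cx,cy)=(0.3459,0.9383)
member 1 (0-2): L=2.4450, (cx,cy)=(1.0000,0.0000)
member 2 (1-2): L=3.6374, (cx,cy)=(0.3233,-0.9463)
member 3 (1-3): L=2.6165, (cx,cy)=(0.9906,0.1364)
member 4 (2-3): L=4.0543, (cx,cy)=(0.3493,0.9370)
member 5 (2-4): L=2.3260, (cx,cy)=(1.0000,0.0000)
member 6 (3-4): L=3.9065, (cx,cy)=(0.2329,-0.9725)
member 7 (3-5): L=2.3834, (cx,cy)=(0.9981,0.0608)
member 8 (4-5): L=4.2087, (cx,cy)=(0.3490,0.9371)
member 9 (4-6): L=2.6290, (cx,cy)=(1.0000,0.0000)
member 10 (5-6): L=4.1111, (cx,cy)=(0.2822,-0.9594)
solve A·x = −loads:
  F[0-1] = +1302.9643 N (tension)
  F[0-2] = +210.4685 N (tension)
  F[1-2] = -1171.1944 N (compression)
  F[1-3] = +837.2125 N (tension)
  F[2-3] = +1182.7756 N (tension)
  F[2-4] = -581.2862 N (compression)
  F[3-4] = -2997.2696 N (compression)
  F[3-5] = -2463.4421 N (compression)
  F[4-5] = +4006.9160 N (tension)
  F[4-6] = +1060.3072 N (tension)
  F[5-6] = -3757.7383 N (compression)
  Rx@0 = -661.1900 N
  Ry@0 = -1222.5245 N
  Ry@6 = +3605.0445 N

-1171.194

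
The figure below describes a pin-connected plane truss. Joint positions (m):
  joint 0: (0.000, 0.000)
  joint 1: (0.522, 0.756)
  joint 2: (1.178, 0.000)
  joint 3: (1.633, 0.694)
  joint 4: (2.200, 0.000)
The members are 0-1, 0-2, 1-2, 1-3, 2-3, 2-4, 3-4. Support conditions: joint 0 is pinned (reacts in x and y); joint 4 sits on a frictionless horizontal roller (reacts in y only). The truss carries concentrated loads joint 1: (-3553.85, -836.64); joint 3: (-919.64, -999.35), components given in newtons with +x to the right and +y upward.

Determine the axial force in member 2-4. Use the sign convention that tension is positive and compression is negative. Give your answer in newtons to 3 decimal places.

N=5 nodes, M=7 members, R=3 reactions → 2N=10, M+R=10
member 0 (0-1): L=0.9187, (cx,cy)=(0.5682,0.8229)
member 1 (0-2): L=1.1780, (cx,cy)=(1.0000,0.0000)
member 2 (1-2): L=1.0009, (cx,cy)=(0.6554,-0.7553)
member 3 (1-3): L=1.1127, (cx,cy)=(0.9984,-0.0557)
member 4 (2-3): L=0.8299, (cx,cy)=(0.5483,0.8363)
member 5 (2-4): L=1.0220, (cx,cy)=(1.0000,0.0000)
member 6 (3-4): L=0.8962, (cx,cy)=(0.6327,-0.7744)
solve A·x = −loads:
  F[0-1] = -2925.0622 N (compression)
  F[0-2] = -2811.4968 N (compression)
  F[1-2] = +2038.0819 N (tension)
  F[1-3] = +556.9901 N (tension)
  F[2-3] = -1840.6897 N (compression)
  F[2-4] = -466.5369 N (compression)
  F[3-4] = +737.3854 N (tension)
  Rx@0 = +4473.4900 N
  Ry@0 = +2407.0246 N
  Ry@4 = -571.0346 N

-466.537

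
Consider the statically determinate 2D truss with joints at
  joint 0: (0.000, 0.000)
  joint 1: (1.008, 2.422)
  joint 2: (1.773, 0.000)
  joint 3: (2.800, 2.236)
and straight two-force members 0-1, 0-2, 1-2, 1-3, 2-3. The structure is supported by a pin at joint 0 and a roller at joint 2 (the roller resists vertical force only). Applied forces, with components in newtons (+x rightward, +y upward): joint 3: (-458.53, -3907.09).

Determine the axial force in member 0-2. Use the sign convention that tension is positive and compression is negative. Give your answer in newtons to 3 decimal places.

-1159.756

N=4 nodes, M=5 members, R=3 reactions → 2N=8, M+R=8
member 0 (0-1): L=2.6234, (cx,cy)=(0.3842,0.9232)
member 1 (0-2): L=1.7730, (cx,cy)=(1.0000,0.0000)
member 2 (1-2): L=2.5399, (cx,cy)=(0.3012,-0.9536)
member 3 (1-3): L=1.8016, (cx,cy)=(0.9947,-0.1032)
member 4 (2-3): L=2.4606, (cx,cy)=(0.4174,0.9087)
solve A·x = −loads:
  F[0-1] = +1824.9845 N (tension)
  F[0-2] = -1159.7555 N (compression)
  F[1-2] = -1905.7428 N (compression)
  F[1-3] = +1282.0629 N (tension)
  F[2-3] = -4153.8473 N (compression)
  Rx@0 = +458.5300 N
  Ry@0 = -1684.8891 N
  Ry@2 = +5591.9791 N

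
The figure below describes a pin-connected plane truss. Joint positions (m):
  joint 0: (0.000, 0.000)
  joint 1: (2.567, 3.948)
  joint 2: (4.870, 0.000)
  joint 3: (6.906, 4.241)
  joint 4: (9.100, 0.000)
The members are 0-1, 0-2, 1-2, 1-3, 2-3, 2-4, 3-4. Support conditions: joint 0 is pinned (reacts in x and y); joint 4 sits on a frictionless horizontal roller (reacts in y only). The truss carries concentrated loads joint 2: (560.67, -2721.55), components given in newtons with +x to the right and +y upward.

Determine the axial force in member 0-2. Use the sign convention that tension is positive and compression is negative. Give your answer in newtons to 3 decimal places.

1383.223

N=5 nodes, M=7 members, R=3 reactions → 2N=10, M+R=10
member 0 (0-1): L=4.7092, (cx,cy)=(0.5451,0.8384)
member 1 (0-2): L=4.8700, (cx,cy)=(1.0000,0.0000)
member 2 (1-2): L=4.5706, (cx,cy)=(0.5039,-0.8638)
member 3 (1-3): L=4.3489, (cx,cy)=(0.9977,0.0674)
member 4 (2-3): L=4.7044, (cx,cy)=(0.4328,0.9015)
member 5 (2-4): L=4.2300, (cx,cy)=(1.0000,0.0000)
member 6 (3-4): L=4.7749, (cx,cy)=(0.4595,-0.8882)
solve A·x = −loads:
  F[0-1] = -1508.9736 N (compression)
  F[0-2] = +1383.2232 N (tension)
  F[1-2] = +1347.2069 N (tension)
  F[1-3] = -1504.7909 N (compression)
  F[2-3] = +1728.0833 N (tension)
  F[2-4] = +753.4809 N (tension)
  F[3-4] = -1639.8357 N (compression)
  Rx@0 = -560.6700 N
  Ry@0 = +1265.0721 N
  Ry@4 = +1456.4779 N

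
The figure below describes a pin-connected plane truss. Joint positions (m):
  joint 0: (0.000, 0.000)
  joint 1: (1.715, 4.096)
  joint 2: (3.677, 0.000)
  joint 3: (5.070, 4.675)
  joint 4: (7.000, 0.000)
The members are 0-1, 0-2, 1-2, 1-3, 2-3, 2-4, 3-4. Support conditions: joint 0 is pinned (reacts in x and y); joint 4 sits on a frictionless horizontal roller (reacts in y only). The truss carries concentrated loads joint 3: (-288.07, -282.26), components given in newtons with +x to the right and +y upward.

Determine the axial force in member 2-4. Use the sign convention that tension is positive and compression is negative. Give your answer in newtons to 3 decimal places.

4.974

N=5 nodes, M=7 members, R=3 reactions → 2N=10, M+R=10
member 0 (0-1): L=4.4405, (cx,cy)=(0.3862,0.9224)
member 1 (0-2): L=3.6770, (cx,cy)=(1.0000,0.0000)
member 2 (1-2): L=4.5417, (cx,cy)=(0.4320,-0.9019)
member 3 (1-3): L=3.4046, (cx,cy)=(0.9854,0.1701)
member 4 (2-3): L=4.8781, (cx,cy)=(0.2856,0.9584)
member 5 (2-4): L=3.3230, (cx,cy)=(1.0000,0.0000)
member 6 (3-4): L=5.0577, (cx,cy)=(0.3816,-0.9243)
solve A·x = −loads:
  F[0-1] = -292.9423 N (compression)
  F[0-2] = -174.9316 N (compression)
  F[1-2] = +256.7396 N (tension)
  F[1-3] = -227.3621 N (compression)
  F[2-3] = -241.6069 N (compression)
  F[2-4] = +4.9735 N (tension)
  F[3-4] = -13.0335 N (compression)
  Rx@0 = +288.0700 N
  Ry@0 = +270.2127 N
  Ry@4 = +12.0473 N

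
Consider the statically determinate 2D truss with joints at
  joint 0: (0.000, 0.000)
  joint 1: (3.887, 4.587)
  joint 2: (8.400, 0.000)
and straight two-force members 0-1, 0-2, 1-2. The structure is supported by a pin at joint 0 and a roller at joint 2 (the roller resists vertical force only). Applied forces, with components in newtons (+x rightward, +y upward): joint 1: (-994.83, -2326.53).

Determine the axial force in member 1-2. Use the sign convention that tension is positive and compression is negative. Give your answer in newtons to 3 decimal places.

-748.177

N=3 nodes, M=3 members, R=3 reactions → 2N=6, M+R=6
member 0 (0-1): L=6.0124, (cx,cy)=(0.6465,0.7629)
member 1 (0-2): L=8.4000, (cx,cy)=(1.0000,0.0000)
member 2 (1-2): L=6.4349, (cx,cy)=(0.7013,-0.7128)
solve A·x = −loads:
  F[0-1] = -2350.4509 N (compression)
  F[0-2] = +524.7219 N (tension)
  F[1-2] = -748.1775 N (compression)
  Rx@0 = +994.8300 N
  Ry@0 = +1793.2042 N
  Ry@2 = +533.3258 N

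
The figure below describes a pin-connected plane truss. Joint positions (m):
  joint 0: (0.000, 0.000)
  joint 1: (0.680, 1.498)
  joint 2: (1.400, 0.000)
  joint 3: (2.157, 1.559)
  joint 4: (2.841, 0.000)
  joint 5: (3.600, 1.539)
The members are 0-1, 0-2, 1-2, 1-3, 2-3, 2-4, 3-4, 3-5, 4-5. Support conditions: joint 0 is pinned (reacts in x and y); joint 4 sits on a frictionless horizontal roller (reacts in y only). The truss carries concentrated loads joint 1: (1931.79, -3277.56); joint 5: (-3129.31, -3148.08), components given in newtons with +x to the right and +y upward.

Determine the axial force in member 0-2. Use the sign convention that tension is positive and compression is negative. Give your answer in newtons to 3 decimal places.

N=6 nodes, M=9 members, R=3 reactions → 2N=12, M+R=12
member 0 (0-1): L=1.6451, (cx,cy)=(0.4133,0.9106)
member 1 (0-2): L=1.4000, (cx,cy)=(1.0000,0.0000)
member 2 (1-2): L=1.6620, (cx,cy)=(0.4332,-0.9013)
member 3 (1-3): L=1.4783, (cx,cy)=(0.9991,0.0413)
member 4 (2-3): L=1.7331, (cx,cy)=(0.4368,0.8996)
member 5 (2-4): L=1.4410, (cx,cy)=(1.0000,0.0000)
member 6 (3-4): L=1.7025, (cx,cy)=(0.4018,-0.9157)
member 7 (3-5): L=1.4431, (cx,cy)=(0.9999,-0.0139)
member 8 (4-5): L=1.7160, (cx,cy)=(0.4423,0.8969)
solve A·x = −loads:
  F[0-1] = -2557.3053 N (compression)
  F[0-2] = -140.4709 N (compression)
  F[1-2] = -1166.6611 N (compression)
  F[1-3] = -2485.5581 N (compression)
  F[2-3] = +1168.9147 N (tension)
  F[2-4] = -1156.4477 N (compression)
  F[3-4] = -1012.5567 N (compression)
  F[3-5] = -1566.1939 N (compression)
  F[4-5] = -3534.3092 N (compression)
  Rx@0 = +1197.5200 N
  Ry@0 = +2328.6171 N
  Ry@4 = +4097.0229 N

-140.471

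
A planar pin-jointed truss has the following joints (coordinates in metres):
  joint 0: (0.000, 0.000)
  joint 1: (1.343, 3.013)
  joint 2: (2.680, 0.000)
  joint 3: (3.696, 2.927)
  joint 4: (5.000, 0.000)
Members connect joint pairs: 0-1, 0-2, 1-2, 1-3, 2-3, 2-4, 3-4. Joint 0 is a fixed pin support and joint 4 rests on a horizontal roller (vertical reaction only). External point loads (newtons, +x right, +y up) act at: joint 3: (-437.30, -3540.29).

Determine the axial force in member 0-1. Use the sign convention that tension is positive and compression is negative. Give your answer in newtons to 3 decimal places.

N=5 nodes, M=7 members, R=3 reactions → 2N=10, M+R=10
member 0 (0-1): L=3.2988, (cx,cy)=(0.4071,0.9134)
member 1 (0-2): L=2.6800, (cx,cy)=(1.0000,0.0000)
member 2 (1-2): L=3.2963, (cx,cy)=(0.4056,-0.9140)
member 3 (1-3): L=2.3546, (cx,cy)=(0.9993,-0.0365)
member 4 (2-3): L=3.0983, (cx,cy)=(0.3279,0.9447)
member 5 (2-4): L=2.3200, (cx,cy)=(1.0000,0.0000)
member 6 (3-4): L=3.2043, (cx,cy)=(0.4069,-0.9135)
solve A·x = −loads:
  F[0-1] = -1291.1510 N (compression)
  F[0-2] = +88.3568 N (tension)
  F[1-2] = +1332.8319 N (tension)
  F[1-3] = -1066.9702 N (compression)
  F[2-3] = -1289.5804 N (compression)
  F[2-4] = +1051.8370 N (tension)
  F[3-4] = -2584.6896 N (compression)
  Rx@0 = +437.3000 N
  Ry@0 = +1179.3031 N
  Ry@4 = +2360.9869 N

-1291.151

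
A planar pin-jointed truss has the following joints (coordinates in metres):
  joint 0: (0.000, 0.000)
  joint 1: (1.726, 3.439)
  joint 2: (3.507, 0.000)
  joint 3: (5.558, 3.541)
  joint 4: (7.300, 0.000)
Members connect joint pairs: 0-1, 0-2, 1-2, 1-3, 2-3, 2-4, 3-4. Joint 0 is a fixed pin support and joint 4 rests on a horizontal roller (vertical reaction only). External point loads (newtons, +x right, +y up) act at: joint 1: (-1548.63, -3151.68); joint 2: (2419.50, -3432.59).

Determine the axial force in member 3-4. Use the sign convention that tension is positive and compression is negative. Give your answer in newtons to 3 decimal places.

N=5 nodes, M=7 members, R=3 reactions → 2N=10, M+R=10
member 0 (0-1): L=3.8478, (cx,cy)=(0.4486,0.8938)
member 1 (0-2): L=3.5070, (cx,cy)=(1.0000,0.0000)
member 2 (1-2): L=3.8728, (cx,cy)=(0.4599,-0.8880)
member 3 (1-3): L=3.8334, (cx,cy)=(0.9996,0.0266)
member 4 (2-3): L=4.0921, (cx,cy)=(0.5012,0.8653)
member 5 (2-4): L=3.7930, (cx,cy)=(1.0000,0.0000)
member 6 (3-4): L=3.9463, (cx,cy)=(0.4414,-0.8973)
solve A·x = −loads:
  F[0-1] = -5504.4350 N (compression)
  F[0-2] = +3339.9641 N (tension)
  F[1-2] = +1936.6367 N (tension)
  F[1-3] = -1811.7114 N (compression)
  F[2-3] = +1979.4689 N (tension)
  F[2-4] = +818.9410 N (tension)
  F[3-4] = -1855.2141 N (compression)
  Rx@0 = -870.8700 N
  Ry@0 = +4919.5913 N
  Ry@4 = +1664.6787 N

-1855.214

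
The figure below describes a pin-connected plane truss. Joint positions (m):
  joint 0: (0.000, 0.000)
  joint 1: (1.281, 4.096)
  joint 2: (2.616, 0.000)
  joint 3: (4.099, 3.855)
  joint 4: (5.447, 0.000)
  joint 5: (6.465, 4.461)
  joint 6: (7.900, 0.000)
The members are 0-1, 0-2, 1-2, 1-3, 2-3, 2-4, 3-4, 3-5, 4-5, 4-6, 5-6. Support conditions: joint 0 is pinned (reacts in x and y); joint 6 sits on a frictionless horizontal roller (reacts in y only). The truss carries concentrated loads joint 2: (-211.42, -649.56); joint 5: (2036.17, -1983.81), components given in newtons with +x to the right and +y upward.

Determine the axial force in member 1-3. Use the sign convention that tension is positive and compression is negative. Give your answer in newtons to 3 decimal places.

234.065

N=7 nodes, M=11 members, R=3 reactions → 2N=14, M+R=14
member 0 (0-1): L=4.2916, (cx,cy)=(0.2985,0.9544)
member 1 (0-2): L=2.6160, (cx,cy)=(1.0000,0.0000)
member 2 (1-2): L=4.3081, (cx,cy)=(0.3099,-0.9508)
member 3 (1-3): L=2.8283, (cx,cy)=(0.9964,-0.0852)
member 4 (2-3): L=4.1304, (cx,cy)=(0.3590,0.9333)
member 5 (2-4): L=2.8310, (cx,cy)=(1.0000,0.0000)
member 6 (3-4): L=4.0839, (cx,cy)=(0.3301,-0.9440)
member 7 (3-5): L=2.4424, (cx,cy)=(0.9687,0.2481)
member 8 (4-5): L=4.5757, (cx,cy)=(0.2225,0.9749)
member 9 (4-6): L=2.4530, (cx,cy)=(1.0000,0.0000)
member 10 (5-6): L=4.6861, (cx,cy)=(0.3062,-0.9520)
solve A·x = −loads:
  F[0-1] = +371.9312 N (tension)
  F[0-2] = +1713.7333 N (tension)
  F[1-2] = -394.3323 N (compression)
  F[1-3] = +234.0652 N (tension)
  F[2-3] = +1097.6732 N (tension)
  F[2-4] = +1408.8432 N (tension)
  F[3-4] = -820.4795 N (compression)
  F[3-5] = +927.1410 N (tension)
  F[4-5] = +794.4048 N (tension)
  F[4-6] = +961.2815 N (tension)
  F[5-6] = -3139.1520 N (compression)
  Rx@0 = -1824.7500 N
  Ry@0 = -354.9762 N
  Ry@6 = +2988.3462 N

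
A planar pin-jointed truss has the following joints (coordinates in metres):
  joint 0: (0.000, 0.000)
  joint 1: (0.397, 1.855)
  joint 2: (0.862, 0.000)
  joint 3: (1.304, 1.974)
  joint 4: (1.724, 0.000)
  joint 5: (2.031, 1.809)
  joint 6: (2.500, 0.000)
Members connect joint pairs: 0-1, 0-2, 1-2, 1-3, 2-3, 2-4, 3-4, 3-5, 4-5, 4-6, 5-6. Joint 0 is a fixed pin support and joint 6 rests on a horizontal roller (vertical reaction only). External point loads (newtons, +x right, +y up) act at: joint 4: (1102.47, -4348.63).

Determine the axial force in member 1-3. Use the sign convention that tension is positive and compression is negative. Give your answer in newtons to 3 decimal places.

-612.477

N=7 nodes, M=11 members, R=3 reactions → 2N=14, M+R=14
member 0 (0-1): L=1.8970, (cx,cy)=(0.2093,0.9779)
member 1 (0-2): L=0.8620, (cx,cy)=(1.0000,0.0000)
member 2 (1-2): L=1.9124, (cx,cy)=(0.2432,-0.9700)
member 3 (1-3): L=0.9148, (cx,cy)=(0.9915,0.1301)
member 4 (2-3): L=2.0229, (cx,cy)=(0.2185,0.9758)
member 5 (2-4): L=0.8620, (cx,cy)=(1.0000,0.0000)
member 6 (3-4): L=2.0182, (cx,cy)=(0.2081,-0.9781)
member 7 (3-5): L=0.7455, (cx,cy)=(0.9752,-0.2213)
member 8 (4-5): L=1.8349, (cx,cy)=(0.1673,0.9859)
member 9 (4-6): L=0.7760, (cx,cy)=(1.0000,0.0000)
member 10 (5-6): L=1.8688, (cx,cy)=(0.2510,-0.9680)
solve A·x = −loads:
  F[0-1] = -1380.3814 N (compression)
  F[0-2] = +1391.3522 N (tension)
  F[1-2] = +1309.4376 N (tension)
  F[1-3] = -612.4774 N (compression)
  F[2-3] = -1301.5900 N (compression)
  F[2-4] = +1994.1409 N (tension)
  F[3-4] = +1667.4532 N (tension)
  F[3-5] = -1270.1829 N (compression)
  F[4-5] = +2756.5416 N (tension)
  F[4-6] = +777.4706 N (tension)
  F[5-6] = -3097.9596 N (compression)
  Rx@0 = -1102.4700 N
  Ry@0 = +1349.8148 N
  Ry@6 = +2998.8152 N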